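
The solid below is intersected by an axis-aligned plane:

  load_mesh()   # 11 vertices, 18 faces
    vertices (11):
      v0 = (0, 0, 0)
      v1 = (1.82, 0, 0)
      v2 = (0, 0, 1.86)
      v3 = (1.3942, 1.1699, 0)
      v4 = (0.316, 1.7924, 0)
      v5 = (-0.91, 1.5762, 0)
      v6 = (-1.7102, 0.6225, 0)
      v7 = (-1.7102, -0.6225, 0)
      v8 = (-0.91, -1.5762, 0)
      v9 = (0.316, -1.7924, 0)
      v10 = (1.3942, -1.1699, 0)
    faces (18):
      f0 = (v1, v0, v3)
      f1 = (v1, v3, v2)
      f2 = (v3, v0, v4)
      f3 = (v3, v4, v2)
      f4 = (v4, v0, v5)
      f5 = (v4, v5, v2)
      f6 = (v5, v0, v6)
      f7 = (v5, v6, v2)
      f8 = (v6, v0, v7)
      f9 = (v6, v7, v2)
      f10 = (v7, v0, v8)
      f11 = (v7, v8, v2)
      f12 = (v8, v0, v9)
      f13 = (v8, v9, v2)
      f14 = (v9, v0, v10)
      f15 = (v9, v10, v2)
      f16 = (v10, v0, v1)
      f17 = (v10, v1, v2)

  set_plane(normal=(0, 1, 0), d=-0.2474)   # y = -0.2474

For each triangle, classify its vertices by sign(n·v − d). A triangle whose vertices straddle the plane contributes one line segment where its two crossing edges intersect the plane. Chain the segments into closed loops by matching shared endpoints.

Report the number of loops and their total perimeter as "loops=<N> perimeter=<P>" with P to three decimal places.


Straddling triangles (10 of 18):
  (v6,v0,v7) [++-] → (-0.679684, -0.2474, 0)–(-1.7102, -0.2474, 0)  len=1.0305
  (v6,v7,v2) [+-+] → (-1.7102, -0.2474, 0)–(-0.679684, -0.2474, 1.12078)  len=1.5225
  (v7,v0,v8) [-+-] → (-0.679684, -0.2474, 0)–(-0.142833, -0.2474, 0)  len=0.5369
  (v7,v8,v2) [--+] → (-0.142833, -0.2474, 1.56805)–(-0.679684, -0.2474, 1.12078)  len=0.6988
  (v8,v0,v9) [-+-] → (-0.142833, -0.2474, 0)–(0.0436166, -0.2474, 0)  len=0.1865
  (v8,v9,v2) [--+] → (0.0436166, -0.2474, 1.60327)–(-0.142833, -0.2474, 1.56805)  len=0.1897
  (v9,v0,v10) [-+-] → (0.0436166, -0.2474, 0)–(0.294833, -0.2474, 0)  len=0.2512
  (v9,v10,v2) [--+] → (0.294833, -0.2474, 1.46666)–(0.0436166, -0.2474, 1.60327)  len=0.2860
  (v10,v0,v1) [-++] → (0.294833, -0.2474, 0)–(1.72996, -0.2474, 0)  len=1.4351
  (v10,v1,v2) [-++] → (1.72996, -0.2474, 0)–(0.294833, -0.2474, 1.46666)  len=2.0520

Chained into 1 loop(s):
  loop 1: 10 segments, perimeter = 8.1891
Total perimeter = 8.189

loops=1 perimeter=8.189


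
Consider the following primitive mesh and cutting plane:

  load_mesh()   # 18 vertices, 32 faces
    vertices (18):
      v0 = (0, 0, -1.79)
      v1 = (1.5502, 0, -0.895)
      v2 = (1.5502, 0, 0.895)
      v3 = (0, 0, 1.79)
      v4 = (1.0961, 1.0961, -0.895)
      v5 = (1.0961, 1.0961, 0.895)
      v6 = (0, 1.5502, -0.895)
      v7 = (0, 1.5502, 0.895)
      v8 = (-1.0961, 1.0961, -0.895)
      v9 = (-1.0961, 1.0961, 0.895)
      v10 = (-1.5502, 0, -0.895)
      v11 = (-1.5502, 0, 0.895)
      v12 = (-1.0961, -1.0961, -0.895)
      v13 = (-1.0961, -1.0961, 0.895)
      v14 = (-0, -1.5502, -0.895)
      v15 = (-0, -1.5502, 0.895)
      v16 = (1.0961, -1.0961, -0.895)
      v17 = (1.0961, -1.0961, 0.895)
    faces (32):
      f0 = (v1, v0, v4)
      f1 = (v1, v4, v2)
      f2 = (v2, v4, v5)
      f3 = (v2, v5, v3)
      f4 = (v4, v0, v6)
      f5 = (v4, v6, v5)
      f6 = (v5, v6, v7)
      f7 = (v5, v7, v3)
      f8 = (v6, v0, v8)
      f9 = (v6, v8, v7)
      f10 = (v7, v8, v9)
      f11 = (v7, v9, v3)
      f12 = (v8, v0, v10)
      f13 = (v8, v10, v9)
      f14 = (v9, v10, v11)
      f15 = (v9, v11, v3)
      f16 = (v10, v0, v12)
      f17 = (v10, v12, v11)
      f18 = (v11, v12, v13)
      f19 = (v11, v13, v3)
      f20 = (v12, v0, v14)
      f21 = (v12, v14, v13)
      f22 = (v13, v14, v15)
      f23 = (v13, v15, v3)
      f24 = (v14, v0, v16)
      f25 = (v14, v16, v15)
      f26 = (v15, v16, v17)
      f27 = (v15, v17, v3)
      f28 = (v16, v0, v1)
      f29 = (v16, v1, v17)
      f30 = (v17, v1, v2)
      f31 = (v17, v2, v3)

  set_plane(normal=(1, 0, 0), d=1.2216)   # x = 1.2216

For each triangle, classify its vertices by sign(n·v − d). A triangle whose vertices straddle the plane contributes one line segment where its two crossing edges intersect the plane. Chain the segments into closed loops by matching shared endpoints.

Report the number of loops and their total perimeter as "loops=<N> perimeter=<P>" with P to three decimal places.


loops=1 perimeter=6.842

Straddling triangles (8 of 32):
  (v1,v0,v4) [+--] → (1.2216, 0, -1.08472)–(1.2216, 0.79317, -0.895)  len=0.8155
  (v1,v4,v2) [+-+] → (1.2216, 0.79317, -0.895)–(1.2216, 0.79317, -0.400296)  len=0.4947
  (v2,v4,v5) [+--] → (1.2216, 0.79317, -0.400296)–(1.2216, 0.79317, 0.895)  len=1.2953
  (v2,v5,v3) [+--] → (1.2216, 0.79317, 0.895)–(1.2216, 0, 1.08472)  len=0.8155
  (v16,v0,v1) [--+] → (1.2216, 0, -1.08472)–(1.2216, -0.79317, -0.895)  len=0.8155
  (v16,v1,v17) [-+-] → (1.2216, -0.79317, -0.895)–(1.2216, -0.79317, 0.400296)  len=1.2953
  (v17,v1,v2) [-++] → (1.2216, -0.79317, 0.400296)–(1.2216, -0.79317, 0.895)  len=0.4947
  (v17,v2,v3) [-+-] → (1.2216, -0.79317, 0.895)–(1.2216, 0, 1.08472)  len=0.8155

Chained into 1 loop(s):
  loop 1: 8 segments, perimeter = 6.8422
Total perimeter = 6.842


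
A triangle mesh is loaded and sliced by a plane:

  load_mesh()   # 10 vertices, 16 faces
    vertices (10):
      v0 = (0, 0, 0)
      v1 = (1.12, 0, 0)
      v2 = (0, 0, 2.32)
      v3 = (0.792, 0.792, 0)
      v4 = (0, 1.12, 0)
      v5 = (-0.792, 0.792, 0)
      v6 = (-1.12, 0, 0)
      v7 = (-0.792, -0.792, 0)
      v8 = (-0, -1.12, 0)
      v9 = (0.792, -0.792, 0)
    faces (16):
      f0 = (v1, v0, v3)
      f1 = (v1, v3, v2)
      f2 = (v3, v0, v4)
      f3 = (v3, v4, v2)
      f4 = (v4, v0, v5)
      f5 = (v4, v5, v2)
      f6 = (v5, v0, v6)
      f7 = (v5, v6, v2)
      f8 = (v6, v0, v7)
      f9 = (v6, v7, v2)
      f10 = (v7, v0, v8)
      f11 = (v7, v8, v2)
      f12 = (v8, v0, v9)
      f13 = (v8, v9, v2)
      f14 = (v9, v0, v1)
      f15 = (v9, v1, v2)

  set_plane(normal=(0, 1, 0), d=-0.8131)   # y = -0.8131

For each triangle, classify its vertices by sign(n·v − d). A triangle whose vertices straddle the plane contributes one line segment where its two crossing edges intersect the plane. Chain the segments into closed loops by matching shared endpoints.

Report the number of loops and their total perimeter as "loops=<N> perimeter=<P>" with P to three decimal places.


loops=1 perimeter=3.435

Straddling triangles (4 of 16):
  (v7,v0,v8) [++-] → (0, -0.8131, 0)–(-0.741051, -0.8131, 0)  len=0.7411
  (v7,v8,v2) [+-+] → (-0.741051, -0.8131, 0)–(0, -0.8131, 0.635721)  len=0.9764
  (v8,v0,v9) [-++] → (0, -0.8131, 0)–(0.741051, -0.8131, 0)  len=0.7411
  (v8,v9,v2) [-++] → (0.741051, -0.8131, 0)–(0, -0.8131, 0.635721)  len=0.9764

Chained into 1 loop(s):
  loop 1: 4 segments, perimeter = 3.4348
Total perimeter = 3.435


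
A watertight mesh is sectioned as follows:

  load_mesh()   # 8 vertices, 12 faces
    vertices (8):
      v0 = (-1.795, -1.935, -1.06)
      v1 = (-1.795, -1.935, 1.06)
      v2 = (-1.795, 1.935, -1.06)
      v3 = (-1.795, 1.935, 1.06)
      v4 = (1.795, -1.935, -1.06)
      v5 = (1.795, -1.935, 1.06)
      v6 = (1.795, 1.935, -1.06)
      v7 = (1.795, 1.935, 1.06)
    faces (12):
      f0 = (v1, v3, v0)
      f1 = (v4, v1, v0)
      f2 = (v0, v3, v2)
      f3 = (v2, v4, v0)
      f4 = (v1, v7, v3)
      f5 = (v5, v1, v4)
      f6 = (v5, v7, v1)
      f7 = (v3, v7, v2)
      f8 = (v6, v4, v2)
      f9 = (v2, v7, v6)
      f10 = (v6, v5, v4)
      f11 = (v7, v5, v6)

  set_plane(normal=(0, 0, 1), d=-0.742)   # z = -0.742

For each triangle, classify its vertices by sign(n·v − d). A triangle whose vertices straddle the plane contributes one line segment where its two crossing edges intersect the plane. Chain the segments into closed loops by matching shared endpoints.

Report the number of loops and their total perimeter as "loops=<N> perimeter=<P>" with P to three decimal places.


Straddling triangles (8 of 12):
  (v1,v3,v0) [++-] → (-1.795, -1.3545, -0.742)–(-1.795, -1.935, -0.742)  len=0.5805
  (v4,v1,v0) [-+-] → (1.2565, -1.935, -0.742)–(-1.795, -1.935, -0.742)  len=3.0515
  (v0,v3,v2) [-+-] → (-1.795, -1.3545, -0.742)–(-1.795, 1.935, -0.742)  len=3.2895
  (v5,v1,v4) [++-] → (1.2565, -1.935, -0.742)–(1.795, -1.935, -0.742)  len=0.5385
  (v3,v7,v2) [++-] → (-1.2565, 1.935, -0.742)–(-1.795, 1.935, -0.742)  len=0.5385
  (v2,v7,v6) [-+-] → (-1.2565, 1.935, -0.742)–(1.795, 1.935, -0.742)  len=3.0515
  (v6,v5,v4) [-+-] → (1.795, 1.3545, -0.742)–(1.795, -1.935, -0.742)  len=3.2895
  (v7,v5,v6) [++-] → (1.795, 1.3545, -0.742)–(1.795, 1.935, -0.742)  len=0.5805

Chained into 1 loop(s):
  loop 1: 8 segments, perimeter = 14.9200
Total perimeter = 14.920

loops=1 perimeter=14.920


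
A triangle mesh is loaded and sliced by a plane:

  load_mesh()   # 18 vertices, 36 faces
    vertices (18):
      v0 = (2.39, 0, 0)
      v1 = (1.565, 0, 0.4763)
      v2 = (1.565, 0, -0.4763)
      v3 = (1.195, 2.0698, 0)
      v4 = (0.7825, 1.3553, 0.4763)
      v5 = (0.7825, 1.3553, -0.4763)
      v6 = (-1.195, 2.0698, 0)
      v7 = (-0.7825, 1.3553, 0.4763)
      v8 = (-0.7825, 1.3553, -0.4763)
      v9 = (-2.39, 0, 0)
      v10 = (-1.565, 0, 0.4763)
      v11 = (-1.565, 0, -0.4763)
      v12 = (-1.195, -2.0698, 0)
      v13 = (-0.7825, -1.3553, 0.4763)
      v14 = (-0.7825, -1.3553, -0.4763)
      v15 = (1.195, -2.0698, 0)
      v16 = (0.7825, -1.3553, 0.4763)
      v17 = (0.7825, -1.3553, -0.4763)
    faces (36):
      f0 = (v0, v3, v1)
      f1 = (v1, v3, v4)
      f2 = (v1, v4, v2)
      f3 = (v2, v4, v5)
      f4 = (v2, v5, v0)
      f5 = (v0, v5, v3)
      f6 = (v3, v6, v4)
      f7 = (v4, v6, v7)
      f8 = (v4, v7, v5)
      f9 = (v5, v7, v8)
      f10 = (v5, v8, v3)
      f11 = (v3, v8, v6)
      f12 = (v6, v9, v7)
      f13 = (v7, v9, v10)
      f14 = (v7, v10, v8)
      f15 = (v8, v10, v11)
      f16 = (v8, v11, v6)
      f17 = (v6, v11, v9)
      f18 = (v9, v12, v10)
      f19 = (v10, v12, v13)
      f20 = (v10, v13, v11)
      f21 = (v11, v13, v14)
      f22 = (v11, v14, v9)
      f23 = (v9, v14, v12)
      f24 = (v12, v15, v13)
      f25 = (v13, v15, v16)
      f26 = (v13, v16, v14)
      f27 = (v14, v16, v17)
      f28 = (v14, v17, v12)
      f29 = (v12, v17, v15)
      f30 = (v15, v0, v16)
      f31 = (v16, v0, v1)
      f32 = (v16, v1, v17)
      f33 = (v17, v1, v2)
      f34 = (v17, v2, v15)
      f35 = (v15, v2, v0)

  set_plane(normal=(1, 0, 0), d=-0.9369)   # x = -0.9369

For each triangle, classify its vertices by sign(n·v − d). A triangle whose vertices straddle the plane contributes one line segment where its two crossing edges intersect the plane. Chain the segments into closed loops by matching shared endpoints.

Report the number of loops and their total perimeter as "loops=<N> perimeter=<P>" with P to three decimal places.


loops=2 perimeter=6.310

Straddling triangles (16 of 36):
  (v3,v6,v4) [+-+] → (-0.9369, 2.0698, 0)–(-0.9369, 1.97654, 0.0621659)  len=0.1121
  (v4,v6,v7) [+-+] → (-0.9369, 1.97654, 0.0621659)–(-0.9369, 1.62274, 0.298019)  len=0.4252
  (v3,v8,v6) [++-] → (-0.9369, 1.62274, -0.298019)–(-0.9369, 2.0698, 0)  len=0.5373
  (v6,v9,v7) [--+] → (-0.9369, 1.22512, 0.430551)–(-0.9369, 1.62274, 0.298019)  len=0.4191
  (v7,v9,v10) [+--] → (-0.9369, 1.22512, 0.430551)–(-0.9369, 1.08788, 0.4763)  len=0.1447
  (v7,v10,v8) [+-+] → (-0.9369, 1.08788, 0.4763)–(-0.9369, 1.08788, -0.288336)  len=0.7646
  (v8,v10,v11) [+--] → (-0.9369, 1.08788, -0.288336)–(-0.9369, 1.08788, -0.4763)  len=0.1880
  (v8,v11,v6) [+--] → (-0.9369, 1.08788, -0.4763)–(-0.9369, 1.62274, -0.298019)  len=0.5638
  (v10,v12,v13) [--+] → (-0.9369, -1.62274, 0.298019)–(-0.9369, -1.08788, 0.4763)  len=0.5638
  (v10,v13,v11) [-+-] → (-0.9369, -1.08788, 0.4763)–(-0.9369, -1.08788, 0.288336)  len=0.1880
  (v11,v13,v14) [-++] → (-0.9369, -1.08788, 0.288336)–(-0.9369, -1.08788, -0.4763)  len=0.7646
  (v11,v14,v9) [-+-] → (-0.9369, -1.08788, -0.4763)–(-0.9369, -1.22512, -0.430551)  len=0.1447
  (v9,v14,v12) [-+-] → (-0.9369, -1.22512, -0.430551)–(-0.9369, -1.62274, -0.298019)  len=0.4191
  (v12,v15,v13) [-++] → (-0.9369, -2.0698, 0)–(-0.9369, -1.62274, 0.298019)  len=0.5373
  (v14,v17,v12) [++-] → (-0.9369, -1.97654, -0.0621659)–(-0.9369, -1.62274, -0.298019)  len=0.4252
  (v12,v17,v15) [-++] → (-0.9369, -1.97654, -0.0621659)–(-0.9369, -2.0698, 0)  len=0.1121

Chained into 2 loop(s):
  loop 1: 8 segments, perimeter = 3.1548
  loop 2: 8 segments, perimeter = 3.1548
Total perimeter = 6.310


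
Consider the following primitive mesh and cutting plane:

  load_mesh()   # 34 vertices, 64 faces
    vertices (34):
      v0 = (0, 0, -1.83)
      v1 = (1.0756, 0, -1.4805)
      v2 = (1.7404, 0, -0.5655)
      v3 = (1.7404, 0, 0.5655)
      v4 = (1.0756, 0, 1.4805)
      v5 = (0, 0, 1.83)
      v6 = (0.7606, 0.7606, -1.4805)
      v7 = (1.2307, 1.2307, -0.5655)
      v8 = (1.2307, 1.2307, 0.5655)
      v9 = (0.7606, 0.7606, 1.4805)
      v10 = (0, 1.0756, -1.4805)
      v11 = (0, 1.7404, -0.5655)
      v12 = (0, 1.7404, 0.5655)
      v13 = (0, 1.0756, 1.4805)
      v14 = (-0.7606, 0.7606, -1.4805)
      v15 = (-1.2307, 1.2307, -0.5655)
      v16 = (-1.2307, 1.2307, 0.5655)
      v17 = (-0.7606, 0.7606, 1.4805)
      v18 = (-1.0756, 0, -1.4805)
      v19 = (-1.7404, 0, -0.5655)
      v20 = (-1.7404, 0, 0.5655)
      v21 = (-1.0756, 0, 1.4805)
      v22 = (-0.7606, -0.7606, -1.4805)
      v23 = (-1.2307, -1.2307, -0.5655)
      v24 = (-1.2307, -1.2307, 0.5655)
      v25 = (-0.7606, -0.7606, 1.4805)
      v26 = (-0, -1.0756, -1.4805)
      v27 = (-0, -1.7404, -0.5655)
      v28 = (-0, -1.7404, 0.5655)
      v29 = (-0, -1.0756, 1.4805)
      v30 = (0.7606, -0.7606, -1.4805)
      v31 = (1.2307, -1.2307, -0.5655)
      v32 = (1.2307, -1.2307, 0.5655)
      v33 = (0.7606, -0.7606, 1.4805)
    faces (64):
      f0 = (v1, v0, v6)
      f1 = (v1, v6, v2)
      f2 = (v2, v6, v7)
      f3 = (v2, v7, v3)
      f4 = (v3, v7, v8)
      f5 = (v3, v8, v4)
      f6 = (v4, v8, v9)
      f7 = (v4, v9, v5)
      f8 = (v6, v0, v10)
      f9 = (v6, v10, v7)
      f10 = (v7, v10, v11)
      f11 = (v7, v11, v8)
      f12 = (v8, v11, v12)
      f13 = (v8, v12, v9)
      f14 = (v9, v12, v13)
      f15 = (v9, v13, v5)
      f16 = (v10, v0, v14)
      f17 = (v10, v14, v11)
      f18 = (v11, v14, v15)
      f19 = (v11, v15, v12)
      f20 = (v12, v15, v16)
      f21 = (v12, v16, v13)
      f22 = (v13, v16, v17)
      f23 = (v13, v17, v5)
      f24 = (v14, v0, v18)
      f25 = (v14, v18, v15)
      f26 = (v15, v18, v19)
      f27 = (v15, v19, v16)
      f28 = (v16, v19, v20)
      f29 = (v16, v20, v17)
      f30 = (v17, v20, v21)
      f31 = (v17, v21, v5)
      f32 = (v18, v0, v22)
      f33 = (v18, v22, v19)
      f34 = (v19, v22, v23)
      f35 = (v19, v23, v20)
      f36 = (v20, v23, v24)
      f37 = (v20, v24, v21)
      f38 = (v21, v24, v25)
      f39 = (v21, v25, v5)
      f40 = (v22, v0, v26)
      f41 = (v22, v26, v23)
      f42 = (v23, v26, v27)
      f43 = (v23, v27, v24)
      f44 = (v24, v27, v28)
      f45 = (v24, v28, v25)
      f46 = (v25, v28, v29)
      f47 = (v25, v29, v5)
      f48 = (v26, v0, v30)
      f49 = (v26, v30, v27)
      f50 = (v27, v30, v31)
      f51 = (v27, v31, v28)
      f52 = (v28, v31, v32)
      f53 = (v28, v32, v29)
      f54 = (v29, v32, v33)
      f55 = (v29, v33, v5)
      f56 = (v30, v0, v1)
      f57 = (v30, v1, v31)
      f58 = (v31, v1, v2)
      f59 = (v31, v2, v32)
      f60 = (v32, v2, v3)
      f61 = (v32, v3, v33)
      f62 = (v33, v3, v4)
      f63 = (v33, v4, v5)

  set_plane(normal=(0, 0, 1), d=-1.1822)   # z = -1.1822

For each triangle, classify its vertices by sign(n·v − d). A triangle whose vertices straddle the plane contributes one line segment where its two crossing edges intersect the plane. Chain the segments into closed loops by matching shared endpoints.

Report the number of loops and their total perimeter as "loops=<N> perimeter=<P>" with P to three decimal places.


loops=1 perimeter=7.913

Straddling triangles (16 of 64):
  (v1,v6,v2) [--+] → (1.08003, 0.512636, -1.1822)–(1.29233, 0, -1.1822)  len=0.5549
  (v2,v6,v7) [+-+] → (1.08003, 0.512636, -1.1822)–(0.913858, 0.913858, -1.1822)  len=0.4343
  (v6,v10,v7) [--+] → (0.401222, 1.12616, -1.1822)–(0.913858, 0.913858, -1.1822)  len=0.5549
  (v7,v10,v11) [+-+] → (0.401222, 1.12616, -1.1822)–(0, 1.29233, -1.1822)  len=0.4343
  (v10,v14,v11) [--+] → (-0.512636, 1.08003, -1.1822)–(0, 1.29233, -1.1822)  len=0.5549
  (v11,v14,v15) [+-+] → (-0.512636, 1.08003, -1.1822)–(-0.913858, 0.913858, -1.1822)  len=0.4343
  (v14,v18,v15) [--+] → (-1.12616, 0.401222, -1.1822)–(-0.913858, 0.913858, -1.1822)  len=0.5549
  (v15,v18,v19) [+-+] → (-1.12616, 0.401222, -1.1822)–(-1.29233, 0, -1.1822)  len=0.4343
  (v18,v22,v19) [--+] → (-1.08003, -0.512636, -1.1822)–(-1.29233, 0, -1.1822)  len=0.5549
  (v19,v22,v23) [+-+] → (-1.08003, -0.512636, -1.1822)–(-0.913858, -0.913858, -1.1822)  len=0.4343
  (v22,v26,v23) [--+] → (-0.401222, -1.12616, -1.1822)–(-0.913858, -0.913858, -1.1822)  len=0.5549
  (v23,v26,v27) [+-+] → (-0.401222, -1.12616, -1.1822)–(0, -1.29233, -1.1822)  len=0.4343
  (v26,v30,v27) [--+] → (0.512636, -1.08003, -1.1822)–(0, -1.29233, -1.1822)  len=0.5549
  (v27,v30,v31) [+-+] → (0.512636, -1.08003, -1.1822)–(0.913858, -0.913858, -1.1822)  len=0.4343
  (v30,v1,v31) [--+] → (1.12616, -0.401222, -1.1822)–(0.913858, -0.913858, -1.1822)  len=0.5549
  (v31,v1,v2) [+-+] → (1.12616, -0.401222, -1.1822)–(1.29233, 0, -1.1822)  len=0.4343

Chained into 1 loop(s):
  loop 1: 16 segments, perimeter = 7.9130
Total perimeter = 7.913


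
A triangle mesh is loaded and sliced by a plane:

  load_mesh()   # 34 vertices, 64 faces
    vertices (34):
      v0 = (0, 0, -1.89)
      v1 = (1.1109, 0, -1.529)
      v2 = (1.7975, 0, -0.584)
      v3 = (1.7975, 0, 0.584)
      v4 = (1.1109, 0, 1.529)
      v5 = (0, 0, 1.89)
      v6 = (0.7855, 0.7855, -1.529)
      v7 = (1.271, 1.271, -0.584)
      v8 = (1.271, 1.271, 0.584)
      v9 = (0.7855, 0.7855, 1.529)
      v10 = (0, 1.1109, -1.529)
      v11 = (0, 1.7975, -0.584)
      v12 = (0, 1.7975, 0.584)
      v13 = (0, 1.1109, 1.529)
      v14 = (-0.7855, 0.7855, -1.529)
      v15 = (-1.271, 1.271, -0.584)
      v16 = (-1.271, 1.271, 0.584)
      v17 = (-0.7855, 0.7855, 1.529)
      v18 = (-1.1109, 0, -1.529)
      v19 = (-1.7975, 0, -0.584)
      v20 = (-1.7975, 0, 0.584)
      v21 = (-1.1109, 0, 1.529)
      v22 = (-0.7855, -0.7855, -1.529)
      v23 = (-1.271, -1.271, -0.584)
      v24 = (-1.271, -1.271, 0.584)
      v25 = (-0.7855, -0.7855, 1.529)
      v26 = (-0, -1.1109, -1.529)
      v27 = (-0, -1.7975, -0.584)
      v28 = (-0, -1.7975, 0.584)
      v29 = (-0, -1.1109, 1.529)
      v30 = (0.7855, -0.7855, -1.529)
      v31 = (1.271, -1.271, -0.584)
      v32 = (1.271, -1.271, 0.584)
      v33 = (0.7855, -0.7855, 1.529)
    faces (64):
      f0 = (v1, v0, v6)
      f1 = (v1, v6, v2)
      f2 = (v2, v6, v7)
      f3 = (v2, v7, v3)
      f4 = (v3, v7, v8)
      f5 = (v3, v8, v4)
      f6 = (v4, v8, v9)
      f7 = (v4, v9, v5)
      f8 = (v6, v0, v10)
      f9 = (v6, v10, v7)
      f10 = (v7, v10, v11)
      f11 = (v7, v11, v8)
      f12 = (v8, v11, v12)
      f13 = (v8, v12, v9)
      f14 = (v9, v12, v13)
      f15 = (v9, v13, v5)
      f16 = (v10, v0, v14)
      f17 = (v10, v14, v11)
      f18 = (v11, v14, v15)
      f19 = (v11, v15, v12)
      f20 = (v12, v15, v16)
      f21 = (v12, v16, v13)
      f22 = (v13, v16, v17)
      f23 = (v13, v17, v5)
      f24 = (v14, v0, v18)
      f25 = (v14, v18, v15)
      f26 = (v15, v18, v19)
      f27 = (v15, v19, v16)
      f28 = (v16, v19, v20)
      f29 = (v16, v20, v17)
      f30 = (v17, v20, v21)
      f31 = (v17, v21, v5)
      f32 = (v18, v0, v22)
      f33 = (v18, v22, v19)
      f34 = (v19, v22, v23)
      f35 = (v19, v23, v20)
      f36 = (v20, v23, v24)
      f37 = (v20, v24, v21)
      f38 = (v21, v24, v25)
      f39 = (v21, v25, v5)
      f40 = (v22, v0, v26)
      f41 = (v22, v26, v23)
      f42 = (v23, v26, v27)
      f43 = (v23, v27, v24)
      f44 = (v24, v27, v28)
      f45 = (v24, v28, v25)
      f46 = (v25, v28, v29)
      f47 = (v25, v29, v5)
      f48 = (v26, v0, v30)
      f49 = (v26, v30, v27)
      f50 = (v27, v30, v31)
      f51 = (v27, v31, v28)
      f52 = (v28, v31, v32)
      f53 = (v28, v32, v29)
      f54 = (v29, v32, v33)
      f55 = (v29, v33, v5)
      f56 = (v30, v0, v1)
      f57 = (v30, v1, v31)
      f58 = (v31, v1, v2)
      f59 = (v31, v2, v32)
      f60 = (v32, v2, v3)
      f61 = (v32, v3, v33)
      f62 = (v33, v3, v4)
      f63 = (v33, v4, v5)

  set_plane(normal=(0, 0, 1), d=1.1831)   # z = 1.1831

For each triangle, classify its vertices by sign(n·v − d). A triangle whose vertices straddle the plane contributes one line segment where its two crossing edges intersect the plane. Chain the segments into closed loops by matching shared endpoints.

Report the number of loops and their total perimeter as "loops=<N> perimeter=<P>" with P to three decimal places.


loops=1 perimeter=8.341

Straddling triangles (16 of 64):
  (v3,v8,v4) [--+] → (1.1695, 0.465226, 1.1831)–(1.36222, 0, 1.1831)  len=0.5036
  (v4,v8,v9) [+-+] → (1.1695, 0.465226, 1.1831)–(0.963208, 0.963208, 1.1831)  len=0.5390
  (v8,v12,v9) [--+] → (0.497982, 1.15592, 1.1831)–(0.963208, 0.963208, 1.1831)  len=0.5036
  (v9,v12,v13) [+-+] → (0.497982, 1.15592, 1.1831)–(0, 1.36222, 1.1831)  len=0.5390
  (v12,v16,v13) [--+] → (-0.465226, 1.1695, 1.1831)–(0, 1.36222, 1.1831)  len=0.5036
  (v13,v16,v17) [+-+] → (-0.465226, 1.1695, 1.1831)–(-0.963208, 0.963208, 1.1831)  len=0.5390
  (v16,v20,v17) [--+] → (-1.15592, 0.497982, 1.1831)–(-0.963208, 0.963208, 1.1831)  len=0.5036
  (v17,v20,v21) [+-+] → (-1.15592, 0.497982, 1.1831)–(-1.36222, 0, 1.1831)  len=0.5390
  (v20,v24,v21) [--+] → (-1.1695, -0.465226, 1.1831)–(-1.36222, 0, 1.1831)  len=0.5036
  (v21,v24,v25) [+-+] → (-1.1695, -0.465226, 1.1831)–(-0.963208, -0.963208, 1.1831)  len=0.5390
  (v24,v28,v25) [--+] → (-0.497982, -1.15592, 1.1831)–(-0.963208, -0.963208, 1.1831)  len=0.5036
  (v25,v28,v29) [+-+] → (-0.497982, -1.15592, 1.1831)–(0, -1.36222, 1.1831)  len=0.5390
  (v28,v32,v29) [--+] → (0.465226, -1.1695, 1.1831)–(0, -1.36222, 1.1831)  len=0.5036
  (v29,v32,v33) [+-+] → (0.465226, -1.1695, 1.1831)–(0.963208, -0.963208, 1.1831)  len=0.5390
  (v32,v3,v33) [--+] → (1.15592, -0.497982, 1.1831)–(0.963208, -0.963208, 1.1831)  len=0.5036
  (v33,v3,v4) [+-+] → (1.15592, -0.497982, 1.1831)–(1.36222, 0, 1.1831)  len=0.5390

Chained into 1 loop(s):
  loop 1: 16 segments, perimeter = 8.3407
Total perimeter = 8.341


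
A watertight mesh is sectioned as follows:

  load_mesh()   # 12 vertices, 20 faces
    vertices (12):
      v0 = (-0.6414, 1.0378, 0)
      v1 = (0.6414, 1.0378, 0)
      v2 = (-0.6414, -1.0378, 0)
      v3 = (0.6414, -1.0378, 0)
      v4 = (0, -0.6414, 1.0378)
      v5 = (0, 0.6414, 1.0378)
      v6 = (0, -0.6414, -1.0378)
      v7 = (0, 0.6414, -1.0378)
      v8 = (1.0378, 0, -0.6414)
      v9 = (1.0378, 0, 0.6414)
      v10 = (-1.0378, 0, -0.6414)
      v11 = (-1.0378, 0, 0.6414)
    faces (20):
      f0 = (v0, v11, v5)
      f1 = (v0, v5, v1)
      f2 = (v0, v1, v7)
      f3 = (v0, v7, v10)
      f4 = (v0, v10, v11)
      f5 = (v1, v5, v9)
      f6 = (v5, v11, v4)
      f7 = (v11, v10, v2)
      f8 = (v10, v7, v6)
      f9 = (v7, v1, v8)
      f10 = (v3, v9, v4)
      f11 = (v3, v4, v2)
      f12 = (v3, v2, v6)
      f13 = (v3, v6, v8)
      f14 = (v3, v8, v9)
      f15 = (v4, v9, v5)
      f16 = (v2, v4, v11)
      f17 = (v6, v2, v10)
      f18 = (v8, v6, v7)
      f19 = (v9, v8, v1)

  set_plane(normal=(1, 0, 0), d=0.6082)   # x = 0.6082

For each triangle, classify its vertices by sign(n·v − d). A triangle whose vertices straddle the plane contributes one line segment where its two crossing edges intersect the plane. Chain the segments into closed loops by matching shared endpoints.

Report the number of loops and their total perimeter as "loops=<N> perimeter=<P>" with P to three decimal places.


Straddling triangles (10 of 20):
  (v0,v5,v1) [--+] → (0.6082, 1.01728, 0.0537184)–(0.6082, 1.0378, 0)  len=0.0575
  (v0,v1,v7) [-+-] → (0.6082, 1.0378, 0)–(0.6082, 1.01728, -0.0537184)  len=0.0575
  (v1,v5,v9) [+-+] → (0.6082, 1.01728, 0.0537184)–(0.6082, 0.265509, 0.805491)  len=1.0632
  (v7,v1,v8) [-++] → (0.6082, 1.01728, -0.0537184)–(0.6082, 0.265509, -0.805491)  len=1.0632
  (v3,v9,v4) [++-] → (0.6082, -0.265509, 0.805491)–(0.6082, -1.01728, 0.0537184)  len=1.0632
  (v3,v4,v2) [+--] → (0.6082, -1.01728, 0.0537184)–(0.6082, -1.0378, 0)  len=0.0575
  (v3,v2,v6) [+--] → (0.6082, -1.0378, 0)–(0.6082, -1.01728, -0.0537184)  len=0.0575
  (v3,v6,v8) [+-+] → (0.6082, -1.01728, -0.0537184)–(0.6082, -0.265509, -0.805491)  len=1.0632
  (v4,v9,v5) [-+-] → (0.6082, -0.265509, 0.805491)–(0.6082, 0.265509, 0.805491)  len=0.5310
  (v8,v6,v7) [+--] → (0.6082, -0.265509, -0.805491)–(0.6082, 0.265509, -0.805491)  len=0.5310

Chained into 1 loop(s):
  loop 1: 10 segments, perimeter = 5.5447
Total perimeter = 5.545

loops=1 perimeter=5.545


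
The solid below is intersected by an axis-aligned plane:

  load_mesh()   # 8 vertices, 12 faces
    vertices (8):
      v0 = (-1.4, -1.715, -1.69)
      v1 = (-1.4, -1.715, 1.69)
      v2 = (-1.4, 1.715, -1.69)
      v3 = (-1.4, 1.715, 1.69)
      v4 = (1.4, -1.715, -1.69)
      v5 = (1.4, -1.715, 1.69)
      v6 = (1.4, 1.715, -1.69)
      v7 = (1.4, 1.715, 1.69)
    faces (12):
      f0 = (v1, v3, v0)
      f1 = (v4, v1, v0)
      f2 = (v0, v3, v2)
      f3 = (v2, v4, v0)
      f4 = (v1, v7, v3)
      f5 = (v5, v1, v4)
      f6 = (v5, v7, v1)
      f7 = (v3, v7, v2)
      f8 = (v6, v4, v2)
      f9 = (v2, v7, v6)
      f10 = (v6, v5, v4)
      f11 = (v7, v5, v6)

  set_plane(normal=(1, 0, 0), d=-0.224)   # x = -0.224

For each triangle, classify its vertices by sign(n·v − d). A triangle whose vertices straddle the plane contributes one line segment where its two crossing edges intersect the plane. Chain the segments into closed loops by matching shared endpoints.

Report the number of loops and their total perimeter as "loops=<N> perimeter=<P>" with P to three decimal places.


Straddling triangles (8 of 12):
  (v4,v1,v0) [+--] → (-0.224, -1.715, 0.2704)–(-0.224, -1.715, -1.69)  len=1.9604
  (v2,v4,v0) [-+-] → (-0.224, 0.2744, -1.69)–(-0.224, -1.715, -1.69)  len=1.9894
  (v1,v7,v3) [-+-] → (-0.224, -0.2744, 1.69)–(-0.224, 1.715, 1.69)  len=1.9894
  (v5,v1,v4) [+-+] → (-0.224, -1.715, 1.69)–(-0.224, -1.715, 0.2704)  len=1.4196
  (v5,v7,v1) [++-] → (-0.224, -0.2744, 1.69)–(-0.224, -1.715, 1.69)  len=1.4406
  (v3,v7,v2) [-+-] → (-0.224, 1.715, 1.69)–(-0.224, 1.715, -0.2704)  len=1.9604
  (v6,v4,v2) [++-] → (-0.224, 0.2744, -1.69)–(-0.224, 1.715, -1.69)  len=1.4406
  (v2,v7,v6) [-++] → (-0.224, 1.715, -0.2704)–(-0.224, 1.715, -1.69)  len=1.4196

Chained into 1 loop(s):
  loop 1: 8 segments, perimeter = 13.6200
Total perimeter = 13.620

loops=1 perimeter=13.620


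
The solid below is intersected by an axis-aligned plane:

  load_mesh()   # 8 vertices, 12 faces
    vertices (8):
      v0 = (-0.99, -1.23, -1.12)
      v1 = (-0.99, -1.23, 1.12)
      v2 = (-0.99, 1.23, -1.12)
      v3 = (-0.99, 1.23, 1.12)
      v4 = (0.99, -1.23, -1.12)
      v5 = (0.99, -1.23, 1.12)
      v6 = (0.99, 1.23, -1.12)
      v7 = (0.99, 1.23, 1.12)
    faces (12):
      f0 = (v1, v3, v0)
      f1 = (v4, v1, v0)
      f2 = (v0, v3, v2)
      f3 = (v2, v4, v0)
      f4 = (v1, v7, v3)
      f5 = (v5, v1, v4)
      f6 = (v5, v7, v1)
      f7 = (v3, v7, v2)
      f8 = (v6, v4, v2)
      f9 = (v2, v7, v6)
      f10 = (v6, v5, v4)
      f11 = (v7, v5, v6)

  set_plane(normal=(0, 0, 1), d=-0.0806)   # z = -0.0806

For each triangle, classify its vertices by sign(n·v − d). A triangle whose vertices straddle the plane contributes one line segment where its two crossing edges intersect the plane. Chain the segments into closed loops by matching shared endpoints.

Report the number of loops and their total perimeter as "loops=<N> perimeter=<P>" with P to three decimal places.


Straddling triangles (8 of 12):
  (v1,v3,v0) [++-] → (-0.99, -0.0885161, -0.0806)–(-0.99, -1.23, -0.0806)  len=1.1415
  (v4,v1,v0) [-+-] → (0.0712446, -1.23, -0.0806)–(-0.99, -1.23, -0.0806)  len=1.0612
  (v0,v3,v2) [-+-] → (-0.99, -0.0885161, -0.0806)–(-0.99, 1.23, -0.0806)  len=1.3185
  (v5,v1,v4) [++-] → (0.0712446, -1.23, -0.0806)–(0.99, -1.23, -0.0806)  len=0.9188
  (v3,v7,v2) [++-] → (-0.0712446, 1.23, -0.0806)–(-0.99, 1.23, -0.0806)  len=0.9188
  (v2,v7,v6) [-+-] → (-0.0712446, 1.23, -0.0806)–(0.99, 1.23, -0.0806)  len=1.0612
  (v6,v5,v4) [-+-] → (0.99, 0.0885161, -0.0806)–(0.99, -1.23, -0.0806)  len=1.3185
  (v7,v5,v6) [++-] → (0.99, 0.0885161, -0.0806)–(0.99, 1.23, -0.0806)  len=1.1415

Chained into 1 loop(s):
  loop 1: 8 segments, perimeter = 8.8800
Total perimeter = 8.880

loops=1 perimeter=8.880


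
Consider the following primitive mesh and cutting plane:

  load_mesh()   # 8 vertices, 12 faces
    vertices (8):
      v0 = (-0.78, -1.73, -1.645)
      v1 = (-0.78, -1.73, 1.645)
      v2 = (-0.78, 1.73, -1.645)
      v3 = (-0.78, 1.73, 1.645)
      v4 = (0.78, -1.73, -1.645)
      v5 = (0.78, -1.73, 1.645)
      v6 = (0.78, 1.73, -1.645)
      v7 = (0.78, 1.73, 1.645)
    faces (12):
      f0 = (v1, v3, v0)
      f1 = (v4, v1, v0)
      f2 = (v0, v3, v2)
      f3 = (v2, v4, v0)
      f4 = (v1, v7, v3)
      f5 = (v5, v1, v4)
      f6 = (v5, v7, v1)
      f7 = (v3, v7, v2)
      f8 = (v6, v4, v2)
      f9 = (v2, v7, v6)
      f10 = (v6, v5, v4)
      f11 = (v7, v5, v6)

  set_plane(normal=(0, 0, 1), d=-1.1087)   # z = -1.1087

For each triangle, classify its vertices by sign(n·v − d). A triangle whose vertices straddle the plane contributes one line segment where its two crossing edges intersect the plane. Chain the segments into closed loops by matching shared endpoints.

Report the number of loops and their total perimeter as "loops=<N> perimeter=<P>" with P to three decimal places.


Straddling triangles (8 of 12):
  (v1,v3,v0) [++-] → (-0.78, -1.16599, -1.1087)–(-0.78, -1.73, -1.1087)  len=0.5640
  (v4,v1,v0) [-+-] → (0.525706, -1.73, -1.1087)–(-0.78, -1.73, -1.1087)  len=1.3057
  (v0,v3,v2) [-+-] → (-0.78, -1.16599, -1.1087)–(-0.78, 1.73, -1.1087)  len=2.8960
  (v5,v1,v4) [++-] → (0.525706, -1.73, -1.1087)–(0.78, -1.73, -1.1087)  len=0.2543
  (v3,v7,v2) [++-] → (-0.525706, 1.73, -1.1087)–(-0.78, 1.73, -1.1087)  len=0.2543
  (v2,v7,v6) [-+-] → (-0.525706, 1.73, -1.1087)–(0.78, 1.73, -1.1087)  len=1.3057
  (v6,v5,v4) [-+-] → (0.78, 1.16599, -1.1087)–(0.78, -1.73, -1.1087)  len=2.8960
  (v7,v5,v6) [++-] → (0.78, 1.16599, -1.1087)–(0.78, 1.73, -1.1087)  len=0.5640

Chained into 1 loop(s):
  loop 1: 8 segments, perimeter = 10.0400
Total perimeter = 10.040

loops=1 perimeter=10.040


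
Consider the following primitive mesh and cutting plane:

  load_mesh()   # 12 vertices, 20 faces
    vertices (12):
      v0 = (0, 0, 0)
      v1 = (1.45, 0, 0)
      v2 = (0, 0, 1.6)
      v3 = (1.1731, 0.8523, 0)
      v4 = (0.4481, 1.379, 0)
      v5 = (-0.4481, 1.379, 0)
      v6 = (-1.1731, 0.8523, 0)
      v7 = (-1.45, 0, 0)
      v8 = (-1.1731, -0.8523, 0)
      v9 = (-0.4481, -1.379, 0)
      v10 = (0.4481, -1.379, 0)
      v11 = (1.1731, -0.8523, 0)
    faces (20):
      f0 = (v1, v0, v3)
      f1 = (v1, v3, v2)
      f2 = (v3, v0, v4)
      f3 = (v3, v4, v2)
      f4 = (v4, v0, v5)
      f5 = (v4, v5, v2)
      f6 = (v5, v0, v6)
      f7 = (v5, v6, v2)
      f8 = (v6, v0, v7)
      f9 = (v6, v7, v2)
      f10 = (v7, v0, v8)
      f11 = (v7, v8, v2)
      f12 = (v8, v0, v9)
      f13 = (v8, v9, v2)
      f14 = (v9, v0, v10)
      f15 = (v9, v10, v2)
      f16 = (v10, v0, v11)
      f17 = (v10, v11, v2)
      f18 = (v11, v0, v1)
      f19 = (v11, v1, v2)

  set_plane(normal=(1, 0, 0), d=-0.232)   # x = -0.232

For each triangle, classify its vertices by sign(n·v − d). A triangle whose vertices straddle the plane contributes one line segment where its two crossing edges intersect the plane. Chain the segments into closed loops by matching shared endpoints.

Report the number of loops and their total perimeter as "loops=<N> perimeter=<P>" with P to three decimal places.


Straddling triangles (12 of 20):
  (v4,v0,v5) [++-] → (-0.232, 0.713966, 0)–(-0.232, 1.379, 0)  len=0.6650
  (v4,v5,v2) [+-+] → (-0.232, 1.379, 0)–(-0.232, 0.713966, 0.771613)  len=1.0187
  (v5,v0,v6) [-+-] → (-0.232, 0.713966, 0)–(-0.232, 0.168556, 0)  len=0.5454
  (v5,v6,v2) [--+] → (-0.232, 0.168556, 1.28357)–(-0.232, 0.713966, 0.771613)  len=0.7480
  (v6,v0,v7) [-+-] → (-0.232, 0.168556, 0)–(-0.232, 0, 0)  len=0.1686
  (v6,v7,v2) [--+] → (-0.232, 0, 1.344)–(-0.232, 0.168556, 1.28357)  len=0.1791
  (v7,v0,v8) [-+-] → (-0.232, 0, 0)–(-0.232, -0.168556, 0)  len=0.1686
  (v7,v8,v2) [--+] → (-0.232, -0.168556, 1.28357)–(-0.232, 0, 1.344)  len=0.1791
  (v8,v0,v9) [-+-] → (-0.232, -0.168556, 0)–(-0.232, -0.713966, 0)  len=0.5454
  (v8,v9,v2) [--+] → (-0.232, -0.713966, 0.771613)–(-0.232, -0.168556, 1.28357)  len=0.7480
  (v9,v0,v10) [-++] → (-0.232, -0.713966, 0)–(-0.232, -1.379, 0)  len=0.6650
  (v9,v10,v2) [-++] → (-0.232, -1.379, 0)–(-0.232, -0.713966, 0.771613)  len=1.0187

Chained into 1 loop(s):
  loop 1: 12 segments, perimeter = 6.6495
Total perimeter = 6.650

loops=1 perimeter=6.650


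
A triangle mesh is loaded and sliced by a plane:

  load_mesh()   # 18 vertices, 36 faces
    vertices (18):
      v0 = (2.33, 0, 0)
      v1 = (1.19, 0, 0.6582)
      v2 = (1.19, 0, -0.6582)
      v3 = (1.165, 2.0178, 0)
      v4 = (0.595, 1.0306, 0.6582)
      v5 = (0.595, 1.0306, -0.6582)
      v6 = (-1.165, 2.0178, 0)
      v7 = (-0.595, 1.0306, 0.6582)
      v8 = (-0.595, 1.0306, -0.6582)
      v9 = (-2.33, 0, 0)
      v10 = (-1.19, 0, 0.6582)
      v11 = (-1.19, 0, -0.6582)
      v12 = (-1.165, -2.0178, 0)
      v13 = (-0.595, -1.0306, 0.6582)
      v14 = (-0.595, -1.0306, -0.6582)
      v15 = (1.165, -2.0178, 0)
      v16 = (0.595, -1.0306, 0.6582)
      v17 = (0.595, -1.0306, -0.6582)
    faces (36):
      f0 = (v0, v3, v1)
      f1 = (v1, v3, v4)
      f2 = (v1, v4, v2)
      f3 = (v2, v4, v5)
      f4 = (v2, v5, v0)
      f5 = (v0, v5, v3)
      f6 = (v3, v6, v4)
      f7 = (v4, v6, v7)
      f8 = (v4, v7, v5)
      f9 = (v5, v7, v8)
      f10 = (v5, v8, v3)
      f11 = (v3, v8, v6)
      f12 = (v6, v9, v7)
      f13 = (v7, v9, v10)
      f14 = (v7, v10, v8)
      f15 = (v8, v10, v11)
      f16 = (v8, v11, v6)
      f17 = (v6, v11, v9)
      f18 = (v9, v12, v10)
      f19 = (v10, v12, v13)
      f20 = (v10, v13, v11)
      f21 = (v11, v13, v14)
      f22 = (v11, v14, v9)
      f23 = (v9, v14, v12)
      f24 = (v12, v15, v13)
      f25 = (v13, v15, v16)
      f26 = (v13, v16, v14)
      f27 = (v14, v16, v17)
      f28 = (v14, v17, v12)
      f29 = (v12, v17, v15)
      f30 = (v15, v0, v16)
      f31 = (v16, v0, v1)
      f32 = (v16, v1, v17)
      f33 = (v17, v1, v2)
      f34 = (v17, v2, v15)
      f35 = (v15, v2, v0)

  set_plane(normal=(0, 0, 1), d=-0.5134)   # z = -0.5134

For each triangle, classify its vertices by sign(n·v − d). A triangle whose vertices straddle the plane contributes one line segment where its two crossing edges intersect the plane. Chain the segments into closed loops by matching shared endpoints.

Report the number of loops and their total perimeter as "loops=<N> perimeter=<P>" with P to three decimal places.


loops=2 perimeter=15.785

Straddling triangles (24 of 36):
  (v1,v4,v2) [++-] → (1.12455, 0.113363, -0.5134)–(1.19, 0, -0.5134)  len=0.1309
  (v2,v4,v5) [-+-] → (1.12455, 0.113363, -0.5134)–(0.595, 1.0306, -0.5134)  len=1.0591
  (v2,v5,v0) [--+] → (0.976689, 0.803874, -0.5134)–(1.44079, 0, -0.5134)  len=0.9282
  (v0,v5,v3) [+-+] → (0.976689, 0.803874, -0.5134)–(0.720397, 1.24778, -0.5134)  len=0.5126
  (v4,v7,v5) [++-] → (0.464104, 1.0306, -0.5134)–(0.595, 1.0306, -0.5134)  len=0.1309
  (v5,v7,v8) [-+-] → (0.464104, 1.0306, -0.5134)–(-0.595, 1.0306, -0.5134)  len=1.0591
  (v5,v8,v3) [--+] → (-0.207811, 1.24778, -0.5134)–(0.720397, 1.24778, -0.5134)  len=0.9282
  (v3,v8,v6) [+-+] → (-0.207811, 1.24778, -0.5134)–(-0.720397, 1.24778, -0.5134)  len=0.5126
  (v7,v10,v8) [++-] → (-0.660448, 0.917237, -0.5134)–(-0.595, 1.0306, -0.5134)  len=0.1309
  (v8,v10,v11) [-+-] → (-0.660448, 0.917237, -0.5134)–(-1.19, 0, -0.5134)  len=1.0591
  (v8,v11,v6) [--+] → (-1.1845, 0.443904, -0.5134)–(-0.720397, 1.24778, -0.5134)  len=0.9282
  (v6,v11,v9) [+-+] → (-1.1845, 0.443904, -0.5134)–(-1.44079, 0, -0.5134)  len=0.5126
  (v10,v13,v11) [++-] → (-1.12455, -0.113363, -0.5134)–(-1.19, 0, -0.5134)  len=0.1309
  (v11,v13,v14) [-+-] → (-1.12455, -0.113363, -0.5134)–(-0.595, -1.0306, -0.5134)  len=1.0591
  (v11,v14,v9) [--+] → (-0.976689, -0.803874, -0.5134)–(-1.44079, 0, -0.5134)  len=0.9282
  (v9,v14,v12) [+-+] → (-0.976689, -0.803874, -0.5134)–(-0.720397, -1.24778, -0.5134)  len=0.5126
  (v13,v16,v14) [++-] → (-0.464104, -1.0306, -0.5134)–(-0.595, -1.0306, -0.5134)  len=0.1309
  (v14,v16,v17) [-+-] → (-0.464104, -1.0306, -0.5134)–(0.595, -1.0306, -0.5134)  len=1.0591
  (v14,v17,v12) [--+] → (0.207811, -1.24778, -0.5134)–(-0.720397, -1.24778, -0.5134)  len=0.9282
  (v12,v17,v15) [+-+] → (0.207811, -1.24778, -0.5134)–(0.720397, -1.24778, -0.5134)  len=0.5126
  (v16,v1,v17) [++-] → (0.660448, -0.917237, -0.5134)–(0.595, -1.0306, -0.5134)  len=0.1309
  (v17,v1,v2) [-+-] → (0.660448, -0.917237, -0.5134)–(1.19, 0, -0.5134)  len=1.0591
  (v17,v2,v15) [--+] → (1.1845, -0.443904, -0.5134)–(0.720397, -1.24778, -0.5134)  len=0.9282
  (v15,v2,v0) [+-+] → (1.1845, -0.443904, -0.5134)–(1.44079, 0, -0.5134)  len=0.5126

Chained into 2 loop(s):
  loop 1: 12 segments, perimeter = 7.1401
  loop 2: 12 segments, perimeter = 8.6448
Total perimeter = 15.785


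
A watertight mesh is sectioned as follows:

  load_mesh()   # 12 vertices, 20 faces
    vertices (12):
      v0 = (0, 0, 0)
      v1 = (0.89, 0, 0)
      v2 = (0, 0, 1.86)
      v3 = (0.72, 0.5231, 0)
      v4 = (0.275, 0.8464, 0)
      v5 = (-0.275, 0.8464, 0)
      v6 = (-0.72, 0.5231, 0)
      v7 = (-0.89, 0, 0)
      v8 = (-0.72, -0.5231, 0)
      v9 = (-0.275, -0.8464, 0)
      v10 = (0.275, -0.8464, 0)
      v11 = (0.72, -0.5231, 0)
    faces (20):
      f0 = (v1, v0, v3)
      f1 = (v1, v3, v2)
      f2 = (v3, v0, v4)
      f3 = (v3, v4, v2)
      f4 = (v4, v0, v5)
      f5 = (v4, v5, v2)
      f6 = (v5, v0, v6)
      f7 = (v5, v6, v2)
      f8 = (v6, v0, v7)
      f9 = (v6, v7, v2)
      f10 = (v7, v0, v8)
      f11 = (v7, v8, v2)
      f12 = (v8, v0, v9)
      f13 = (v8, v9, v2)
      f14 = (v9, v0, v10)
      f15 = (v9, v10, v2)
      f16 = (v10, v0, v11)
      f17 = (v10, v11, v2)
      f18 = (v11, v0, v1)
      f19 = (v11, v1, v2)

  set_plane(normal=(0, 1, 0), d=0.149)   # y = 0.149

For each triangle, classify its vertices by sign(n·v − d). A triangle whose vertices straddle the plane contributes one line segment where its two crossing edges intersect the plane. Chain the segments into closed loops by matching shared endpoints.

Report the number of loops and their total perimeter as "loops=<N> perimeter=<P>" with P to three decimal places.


Straddling triangles (10 of 20):
  (v1,v0,v3) [--+] → (0.205085, 0.149, 0)–(0.841577, 0.149, 0)  len=0.6365
  (v1,v3,v2) [-+-] → (0.841577, 0.149, 0)–(0.205085, 0.149, 1.3302)  len=1.4746
  (v3,v0,v4) [+-+] → (0.205085, 0.149, 0)–(0.0484109, 0.149, 0)  len=0.1567
  (v3,v4,v2) [++-] → (0.0484109, 0.149, 1.53257)–(0.205085, 0.149, 1.3302)  len=0.2559
  (v4,v0,v5) [+-+] → (0.0484109, 0.149, 0)–(-0.0484109, 0.149, 0)  len=0.0968
  (v4,v5,v2) [++-] → (-0.0484109, 0.149, 1.53257)–(0.0484109, 0.149, 1.53257)  len=0.0968
  (v5,v0,v6) [+-+] → (-0.0484109, 0.149, 0)–(-0.205085, 0.149, 0)  len=0.1567
  (v5,v6,v2) [++-] → (-0.205085, 0.149, 1.3302)–(-0.0484109, 0.149, 1.53257)  len=0.2559
  (v6,v0,v7) [+--] → (-0.205085, 0.149, 0)–(-0.841577, 0.149, 0)  len=0.6365
  (v6,v7,v2) [+--] → (-0.841577, 0.149, 0)–(-0.205085, 0.149, 1.3302)  len=1.4746

Chained into 1 loop(s):
  loop 1: 10 segments, perimeter = 5.2411
Total perimeter = 5.241

loops=1 perimeter=5.241


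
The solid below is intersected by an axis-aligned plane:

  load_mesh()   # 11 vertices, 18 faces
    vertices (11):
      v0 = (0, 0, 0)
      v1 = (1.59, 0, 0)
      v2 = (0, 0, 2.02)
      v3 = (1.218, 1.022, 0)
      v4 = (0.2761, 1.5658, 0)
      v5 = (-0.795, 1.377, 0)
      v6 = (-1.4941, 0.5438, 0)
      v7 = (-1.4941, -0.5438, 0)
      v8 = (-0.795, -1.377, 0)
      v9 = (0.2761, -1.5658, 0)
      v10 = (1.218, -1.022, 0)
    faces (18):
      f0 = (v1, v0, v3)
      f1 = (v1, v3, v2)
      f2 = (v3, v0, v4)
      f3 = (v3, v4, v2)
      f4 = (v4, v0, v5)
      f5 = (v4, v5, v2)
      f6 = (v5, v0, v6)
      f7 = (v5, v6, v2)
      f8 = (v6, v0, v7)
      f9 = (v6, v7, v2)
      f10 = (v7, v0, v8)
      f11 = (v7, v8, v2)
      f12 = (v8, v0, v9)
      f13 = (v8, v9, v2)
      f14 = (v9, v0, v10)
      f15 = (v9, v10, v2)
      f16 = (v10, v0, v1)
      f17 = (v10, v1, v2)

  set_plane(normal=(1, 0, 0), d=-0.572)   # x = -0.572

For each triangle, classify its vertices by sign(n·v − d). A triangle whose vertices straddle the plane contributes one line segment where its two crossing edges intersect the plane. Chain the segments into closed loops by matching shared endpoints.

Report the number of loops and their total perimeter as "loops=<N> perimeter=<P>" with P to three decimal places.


loops=1 perimeter=6.740

Straddling triangles (10 of 18):
  (v4,v0,v5) [++-] → (-0.572, 0.990747, 0)–(-0.572, 1.41631, 0)  len=0.4256
  (v4,v5,v2) [+-+] → (-0.572, 1.41631, 0)–(-0.572, 0.990747, 0.566616)  len=0.7086
  (v5,v0,v6) [-+-] → (-0.572, 0.990747, 0)–(-0.572, 0.208188, 0)  len=0.7826
  (v5,v6,v2) [--+] → (-0.572, 0.208188, 1.24666)–(-0.572, 0.990747, 0.566616)  len=1.0368
  (v6,v0,v7) [-+-] → (-0.572, 0.208188, 0)–(-0.572, -0.208188, 0)  len=0.4164
  (v6,v7,v2) [--+] → (-0.572, -0.208188, 1.24666)–(-0.572, 0.208188, 1.24666)  len=0.4164
  (v7,v0,v8) [-+-] → (-0.572, -0.208188, 0)–(-0.572, -0.990747, 0)  len=0.7826
  (v7,v8,v2) [--+] → (-0.572, -0.990747, 0.566616)–(-0.572, -0.208188, 1.24666)  len=1.0368
  (v8,v0,v9) [-++] → (-0.572, -0.990747, 0)–(-0.572, -1.41631, 0)  len=0.4256
  (v8,v9,v2) [-++] → (-0.572, -1.41631, 0)–(-0.572, -0.990747, 0.566616)  len=0.7086

Chained into 1 loop(s):
  loop 1: 10 segments, perimeter = 6.7398
Total perimeter = 6.740
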